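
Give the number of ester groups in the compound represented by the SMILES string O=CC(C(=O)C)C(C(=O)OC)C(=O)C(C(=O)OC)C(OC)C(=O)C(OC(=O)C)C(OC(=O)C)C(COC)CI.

4

Taking each segment in turn:
  OHC: terminal –CHO: carbonyl C bonded to H and C → aldehyde.
  CH(COCH3): pendant –COCH3: carbonyl C bonded to two carbons → ketone.
  CH(COOCH3): pendant –COOCH3: carbonyl C bonded to C and –OCH3 → ester.
  CO: –C(=O)– with carbon on both sides → ketone.
  CH(COOCH3): pendant –COOCH3: carbonyl C bonded to C and –OCH3 → ester.
  CH(OCH3): pendant –OCH3: C–O–C with sp³ C, no adjacent C=O → ether.
  CO: –C(=O)– with carbon on both sides → ketone.
  CH(OCOCH3): pendant –OC(=O)CH3: an acyloxy group → ester.
  CH(OCOCH3): pendant –OC(=O)CH3: an acyloxy group → ester.
  CH(CH2OCH3): pendant –CH2OCH3: C–O–C linkage → ether.
  CH2I: halogen on an sp³ carbon → alkyl halide.
Ester appears at: CH(COOCH3), CH(COOCH3), CH(OCOCH3), CH(OCOCH3) → 4.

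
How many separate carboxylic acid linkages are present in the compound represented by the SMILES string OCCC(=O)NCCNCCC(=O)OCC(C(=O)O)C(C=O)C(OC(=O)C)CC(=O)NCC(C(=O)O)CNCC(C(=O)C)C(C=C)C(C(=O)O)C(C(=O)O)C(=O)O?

5

HO– on an sp³ carbon → alcohol.
–C(=O)–N– linkage → amide (the N is not an amine).
C–N–C with sp³ carbons and no adjacent C=O → amine (secondary).
–C(=O)–O–C with C on the carbonyl side → ester.
pendant –COOH: carbonyl C bonded to C and –OH → carboxylic acid.
pendant –CHO: carbonyl C bonded to C and H → aldehyde.
pendant –OC(=O)CH3: an acyloxy group → ester.
–C(=O)–N– linkage → amide (the N is not an amine).
pendant –COOH: carbonyl C bonded to C and –OH → carboxylic acid.
C–N–C with sp³ carbons and no adjacent C=O → amine (secondary).
pendant –COCH3: carbonyl C bonded to two carbons → ketone.
pendant –CH=CH2: C=C double bond → alkene.
pendant –COOH: carbonyl C bonded to C and –OH → carboxylic acid.
pendant –COOH: carbonyl C bonded to C and –OH → carboxylic acid.
–COOH: carbonyl C bonded to –OH and C → carboxylic acid (the –OH is not a separate alcohol).
Carboxylic acid appears at: CH(COOH), CH(COOH), CH(COOH), CH(COOH), COOH → 5.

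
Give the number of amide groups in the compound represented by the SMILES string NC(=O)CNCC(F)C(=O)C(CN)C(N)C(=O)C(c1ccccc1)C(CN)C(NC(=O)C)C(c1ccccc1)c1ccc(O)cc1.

Taking each segment in turn:
  H2NCO: –C(=O)NH2: carbonyl C bonded to C and to N → amide (the N is not a separate amine).
  CH2NHCH2: C–N–C with sp³ carbons and no adjacent C=O → amine (secondary).
  CH(F): halogen on an sp³ carbon → alkyl halide.
  CO: –C(=O)– with carbon on both sides → ketone.
  CH(CH2NH2): pendant –CH2NH2: N on sp³ C, no adjacent C=O → amine.
  CH(NH2): –NH2 on an sp³ carbon with no adjacent C=O → amine.
  CO: –C(=O)– with carbon on both sides → ketone.
  CH(C6H5): pendant –C6H5: benzene ring → arene.
  CH(CH2NH2): pendant –CH2NH2: N on sp³ C, no adjacent C=O → amine.
  CH(NHCOCH3): pendant –NHC(=O)CH3: N bonded to a carbonyl → amide (not amine).
  CH(C6H5): pendant –C6H5: benzene ring → arene.
  C6H4OH: –OH attached directly to an aromatic ring → phenol (not alcohol); the ring itself is an arene.
Amide appears at: H2NCO, CH(NHCOCH3) → 2.

2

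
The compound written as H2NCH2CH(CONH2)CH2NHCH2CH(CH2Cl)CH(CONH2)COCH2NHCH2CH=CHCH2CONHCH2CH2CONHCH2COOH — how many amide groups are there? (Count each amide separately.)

4

–NH2 on an sp³ carbon with no adjacent C=O → amine.
pendant –CONH2: carbonyl C bonded to C and N → amide.
C–N–C with sp³ carbons and no adjacent C=O → amine (secondary).
pendant –CH2X: halogen on sp³ carbon → alkyl halide.
pendant –CONH2: carbonyl C bonded to C and N → amide.
–C(=O)– with carbon on both sides → ketone.
C–N–C with sp³ carbons and no adjacent C=O → amine (secondary).
C=C double bond → alkene.
–C(=O)–N– linkage → amide (the N is not an amine).
–C(=O)–N– linkage → amide (the N is not an amine).
–COOH: carbonyl C bonded to –OH and C → carboxylic acid (the –OH is not a separate alcohol).
Amide appears at: CH(CONH2), CH(CONH2), CH2CONHCH2, CH2CONHCH2 → 4.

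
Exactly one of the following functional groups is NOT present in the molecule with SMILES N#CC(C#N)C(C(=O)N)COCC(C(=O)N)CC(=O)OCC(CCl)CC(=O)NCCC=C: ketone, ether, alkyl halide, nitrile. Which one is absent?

ketone

nitrile: present (N≡C — N≡C–: carbon triple-bonded to nitrogen → nitrile).
ether: present (CH2OCH2 — C–O–C with sp³ carbons on both sides and no adjacent C=O → ether).
alkyl halide: present (CH(CH2Cl) — pendant –CH2X: halogen on sp³ carbon → alkyl halide).
ketone: absent. In CH2COOCH2, the C=O is bonded to an –O–C group, which defines an ester, not a ketone. In each of CH(CONH2) and CH2CONHCH2, the C=O is bonded to nitrogen, which defines an amide, not a ketone.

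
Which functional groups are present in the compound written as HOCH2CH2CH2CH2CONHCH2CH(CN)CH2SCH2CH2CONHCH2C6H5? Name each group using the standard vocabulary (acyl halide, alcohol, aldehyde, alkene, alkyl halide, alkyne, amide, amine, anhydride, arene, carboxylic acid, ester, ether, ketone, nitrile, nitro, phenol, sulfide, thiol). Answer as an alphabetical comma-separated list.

alcohol, amide, arene, nitrile, sulfide

Reading the structure from left to right:
  HOCH2: HO– on an sp³ carbon → alcohol.
  CH2CONHCH2: –C(=O)–N– linkage → amide (the N is not an amine).
  CH(CN): pendant –C≡N: nitrile.
  CH2SCH2: C–S–C linkage → sulfide (thioether).
  CH2CONHCH2: –C(=O)–N– linkage → amide (the N is not an amine).
  C6H5: –C6H5 phenyl ring → arene.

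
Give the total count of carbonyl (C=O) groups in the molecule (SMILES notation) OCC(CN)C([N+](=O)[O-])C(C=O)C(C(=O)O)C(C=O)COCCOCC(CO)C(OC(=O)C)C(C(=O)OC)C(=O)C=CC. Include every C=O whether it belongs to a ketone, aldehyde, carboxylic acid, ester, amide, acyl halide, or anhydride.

CH(CHO): aldehyde, 1 C=O (running total 1).
CH(COOH): carboxylic acid, 1 C=O (running total 2).
CH(CHO): aldehyde, 1 C=O (running total 3).
CH(OCOCH3): ester, 1 C=O (running total 4).
CH(COOCH3): ester, 1 C=O (running total 5).
CO: ketone, 1 C=O (running total 6).

6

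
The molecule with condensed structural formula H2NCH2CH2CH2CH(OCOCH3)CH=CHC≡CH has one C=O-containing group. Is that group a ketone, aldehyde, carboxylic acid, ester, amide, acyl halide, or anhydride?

The carbonyl is in the CH(OCOCH3) segment: pendant –OC(=O)CH3: an acyloxy group → ester.

ester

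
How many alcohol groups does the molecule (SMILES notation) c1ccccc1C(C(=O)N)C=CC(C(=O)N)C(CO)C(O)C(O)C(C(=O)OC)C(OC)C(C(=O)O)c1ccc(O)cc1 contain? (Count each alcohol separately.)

C6H5– phenyl ring → arene.
pendant –CONH2: carbonyl C bonded to C and N → amide.
C=C double bond → alkene.
pendant –CONH2: carbonyl C bonded to C and N → amide.
pendant –CH2OH on an sp³ backbone C → alcohol.
–OH on an sp³ carbon → alcohol (secondary).
–OH on an sp³ carbon → alcohol (secondary).
pendant –COOCH3: carbonyl C bonded to C and –OCH3 → ester.
pendant –OCH3: C–O–C with sp³ C, no adjacent C=O → ether.
pendant –COOH: carbonyl C bonded to C and –OH → carboxylic acid.
–OH attached directly to an aromatic ring → phenol (not alcohol); the ring itself is an arene.
Alcohol appears at: CH(CH2OH), CH(OH), CH(OH) → 3.

3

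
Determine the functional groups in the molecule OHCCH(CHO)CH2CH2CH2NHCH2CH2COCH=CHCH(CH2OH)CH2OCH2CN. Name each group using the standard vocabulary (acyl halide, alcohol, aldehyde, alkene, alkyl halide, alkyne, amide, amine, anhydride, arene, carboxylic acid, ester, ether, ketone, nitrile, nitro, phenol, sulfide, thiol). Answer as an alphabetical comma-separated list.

alcohol, aldehyde, alkene, amine, ether, ketone, nitrile

terminal –CHO: carbonyl C bonded to H and C → aldehyde.
pendant –CHO: carbonyl C bonded to C and H → aldehyde.
C–N–C with sp³ carbons and no adjacent C=O → amine (secondary).
–C(=O)– with carbon on both sides → ketone.
C=C double bond → alkene.
pendant –CH2OH on an sp³ backbone C → alcohol.
C–O–C with sp³ carbons on both sides and no adjacent C=O → ether.
–C≡N: carbon triple-bonded to nitrogen → nitrile.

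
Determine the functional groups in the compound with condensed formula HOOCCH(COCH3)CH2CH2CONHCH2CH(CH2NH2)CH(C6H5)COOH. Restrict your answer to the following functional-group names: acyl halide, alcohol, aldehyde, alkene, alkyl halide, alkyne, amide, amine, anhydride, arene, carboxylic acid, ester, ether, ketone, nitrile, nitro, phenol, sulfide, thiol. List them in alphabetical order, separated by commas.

Taking each segment in turn:
  HOOC: –COOH: carbonyl C bonded to –OH and C → carboxylic acid (the –OH is not a separate alcohol).
  CH(COCH3): pendant –COCH3: carbonyl C bonded to two carbons → ketone.
  CH2CONHCH2: –C(=O)–N– linkage → amide (the N is not an amine).
  CH(CH2NH2): pendant –CH2NH2: N on sp³ C, no adjacent C=O → amine.
  CH(C6H5): pendant –C6H5: benzene ring → arene.
  COOH: –COOH: carbonyl C bonded to –OH and C → carboxylic acid (the –OH is not a separate alcohol).

amide, amine, arene, carboxylic acid, ketone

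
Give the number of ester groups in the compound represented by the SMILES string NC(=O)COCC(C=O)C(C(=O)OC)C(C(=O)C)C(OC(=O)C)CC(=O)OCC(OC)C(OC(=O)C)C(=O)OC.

5

–C(=O)NH2: carbonyl C bonded to C and to N → amide (the N is not a separate amine).
C–O–C with sp³ carbons on both sides and no adjacent C=O → ether.
pendant –CHO: carbonyl C bonded to C and H → aldehyde.
pendant –COOCH3: carbonyl C bonded to C and –OCH3 → ester.
pendant –COCH3: carbonyl C bonded to two carbons → ketone.
pendant –OC(=O)CH3: an acyloxy group → ester.
–C(=O)–O–C with C on the carbonyl side → ester.
pendant –OCH3: C–O–C with sp³ C, no adjacent C=O → ether.
pendant –OC(=O)CH3: an acyloxy group → ester.
–C(=O)OCH3: carbonyl C bonded to C and to –OCH3 → ester (not ketone + ether).
Ester appears at: CH(COOCH3), CH(OCOCH3), CH2COOCH2, CH(OCOCH3), COOCH3 → 5.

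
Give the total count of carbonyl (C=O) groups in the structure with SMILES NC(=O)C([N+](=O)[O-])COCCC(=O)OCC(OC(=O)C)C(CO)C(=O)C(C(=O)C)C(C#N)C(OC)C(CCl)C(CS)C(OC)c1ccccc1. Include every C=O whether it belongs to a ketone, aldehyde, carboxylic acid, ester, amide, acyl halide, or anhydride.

H2NCO: amide, 1 C=O (running total 1).
CH2COOCH2: ester, 1 C=O (running total 2).
CH(OCOCH3): ester, 1 C=O (running total 3).
CO: ketone, 1 C=O (running total 4).
CH(COCH3): ketone, 1 C=O (running total 5).

5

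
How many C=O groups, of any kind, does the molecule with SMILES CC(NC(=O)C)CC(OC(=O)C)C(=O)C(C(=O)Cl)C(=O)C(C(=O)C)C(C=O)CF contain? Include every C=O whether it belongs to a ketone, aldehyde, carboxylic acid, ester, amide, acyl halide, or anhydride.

7

CH(NHCOCH3): amide, 1 C=O (running total 1).
CH(OCOCH3): ester, 1 C=O (running total 2).
CO: ketone, 1 C=O (running total 3).
CH(COCl): acyl halide, 1 C=O (running total 4).
CO: ketone, 1 C=O (running total 5).
CH(COCH3): ketone, 1 C=O (running total 6).
CH(CHO): aldehyde, 1 C=O (running total 7).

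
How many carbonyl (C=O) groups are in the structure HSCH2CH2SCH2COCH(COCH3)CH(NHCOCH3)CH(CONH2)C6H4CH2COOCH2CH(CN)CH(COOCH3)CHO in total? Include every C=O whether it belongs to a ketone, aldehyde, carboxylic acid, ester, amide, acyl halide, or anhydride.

CO: ketone, 1 C=O (running total 1).
CH(COCH3): ketone, 1 C=O (running total 2).
CH(NHCOCH3): amide, 1 C=O (running total 3).
CH(CONH2): amide, 1 C=O (running total 4).
CH2COOCH2: ester, 1 C=O (running total 5).
CH(COOCH3): ester, 1 C=O (running total 6).
CHO: aldehyde, 1 C=O (running total 7).

7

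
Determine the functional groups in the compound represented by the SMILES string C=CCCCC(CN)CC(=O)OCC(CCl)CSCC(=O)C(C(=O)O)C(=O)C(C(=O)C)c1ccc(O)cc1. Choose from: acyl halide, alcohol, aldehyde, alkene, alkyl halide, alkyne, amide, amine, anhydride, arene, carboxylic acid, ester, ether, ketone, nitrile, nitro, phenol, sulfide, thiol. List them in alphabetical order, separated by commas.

Reading the structure from left to right:
  CH2=CH: C=C double bond → alkene.
  CH(CH2NH2): pendant –CH2NH2: N on sp³ C, no adjacent C=O → amine.
  CH2COOCH2: –C(=O)–O–C with C on the carbonyl side → ester.
  CH(CH2Cl): pendant –CH2X: halogen on sp³ carbon → alkyl halide.
  CH2SCH2: C–S–C linkage → sulfide (thioether).
  CO: –C(=O)– with carbon on both sides → ketone.
  CH(COOH): pendant –COOH: carbonyl C bonded to C and –OH → carboxylic acid.
  CO: –C(=O)– with carbon on both sides → ketone.
  CH(COCH3): pendant –COCH3: carbonyl C bonded to two carbons → ketone.
  C6H4OH: –OH attached directly to an aromatic ring → phenol (not alcohol); the ring itself is an arene.

alkene, alkyl halide, amine, arene, carboxylic acid, ester, ketone, phenol, sulfide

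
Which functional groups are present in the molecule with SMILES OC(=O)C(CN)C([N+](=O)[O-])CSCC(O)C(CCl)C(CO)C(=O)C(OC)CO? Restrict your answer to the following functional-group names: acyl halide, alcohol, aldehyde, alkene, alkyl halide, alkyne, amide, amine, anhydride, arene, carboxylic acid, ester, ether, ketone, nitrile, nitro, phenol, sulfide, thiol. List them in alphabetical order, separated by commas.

alcohol, alkyl halide, amine, carboxylic acid, ether, ketone, nitro, sulfide

Working along the chain:
  HOOC: –COOH: carbonyl C bonded to –OH and C → carboxylic acid (the –OH is not a separate alcohol).
  CH(CH2NH2): pendant –CH2NH2: N on sp³ C, no adjacent C=O → amine.
  CH(NO2): –NO2 on an sp³ carbon → nitro (the N=O is not a carbonyl).
  CH2SCH2: C–S–C linkage → sulfide (thioether).
  CH(OH): –OH on an sp³ carbon → alcohol (secondary).
  CH(CH2Cl): pendant –CH2X: halogen on sp³ carbon → alkyl halide.
  CH(CH2OH): pendant –CH2OH on an sp³ backbone C → alcohol.
  CO: –C(=O)– with carbon on both sides → ketone.
  CH(OCH3): pendant –OCH3: C–O–C with sp³ C, no adjacent C=O → ether.
  CH2OH: –OH on an sp³ carbon → alcohol.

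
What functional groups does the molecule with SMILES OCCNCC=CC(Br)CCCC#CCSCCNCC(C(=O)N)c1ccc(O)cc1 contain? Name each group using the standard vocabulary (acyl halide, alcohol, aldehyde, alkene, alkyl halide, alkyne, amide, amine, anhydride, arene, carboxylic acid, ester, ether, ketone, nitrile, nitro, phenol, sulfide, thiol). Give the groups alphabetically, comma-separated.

alcohol, alkene, alkyl halide, alkyne, amide, amine, arene, phenol, sulfide

Reading the structure from left to right:
  HOCH2: HO– on an sp³ carbon → alcohol.
  CH2NHCH2: C–N–C with sp³ carbons and no adjacent C=O → amine (secondary).
  CH=CH: C=C double bond → alkene.
  CH(Br): halogen on an sp³ carbon → alkyl halide.
  C≡C: C≡C triple bond → alkyne.
  CH2SCH2: C–S–C linkage → sulfide (thioether).
  CH2NHCH2: C–N–C with sp³ carbons and no adjacent C=O → amine (secondary).
  CH(CONH2): pendant –CONH2: carbonyl C bonded to C and N → amide.
  C6H4OH: –OH attached directly to an aromatic ring → phenol (not alcohol); the ring itself is an arene.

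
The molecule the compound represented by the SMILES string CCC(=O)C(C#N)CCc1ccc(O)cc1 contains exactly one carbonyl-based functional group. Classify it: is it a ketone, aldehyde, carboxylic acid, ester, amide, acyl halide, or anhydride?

The carbonyl is in the CO segment: –C(=O)– with carbon on both sides → ketone.

ketone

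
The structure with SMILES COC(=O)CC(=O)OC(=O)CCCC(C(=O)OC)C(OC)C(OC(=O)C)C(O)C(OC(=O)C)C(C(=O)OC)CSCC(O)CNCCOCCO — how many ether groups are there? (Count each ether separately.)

2

CH3O–C(=O)–: carbonyl C bonded to C and to –OCH3 → ester (not ketone + ether).
two acyl groups sharing one oxygen, –C(=O)–O–C(=O)– → anhydride.
pendant –COOCH3: carbonyl C bonded to C and –OCH3 → ester.
pendant –OCH3: C–O–C with sp³ C, no adjacent C=O → ether.
pendant –OC(=O)CH3: an acyloxy group → ester.
–OH on an sp³ carbon → alcohol (secondary).
pendant –OC(=O)CH3: an acyloxy group → ester.
pendant –COOCH3: carbonyl C bonded to C and –OCH3 → ester.
C–S–C linkage → sulfide (thioether).
–OH on an sp³ carbon → alcohol (secondary).
C–N–C with sp³ carbons and no adjacent C=O → amine (secondary).
C–O–C with sp³ carbons on both sides and no adjacent C=O → ether.
–OH on an sp³ carbon → alcohol.
Ether appears at: CH(OCH3), CH2OCH2 → 2.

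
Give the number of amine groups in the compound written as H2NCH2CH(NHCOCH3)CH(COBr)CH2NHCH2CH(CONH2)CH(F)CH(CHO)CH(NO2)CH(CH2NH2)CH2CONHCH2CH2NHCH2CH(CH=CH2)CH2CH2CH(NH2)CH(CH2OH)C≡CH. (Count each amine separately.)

Working along the chain:
  H2NCH2: –NH2 on an sp³ carbon with no adjacent C=O → amine.
  CH(NHCOCH3): pendant –NHC(=O)CH3: N bonded to a carbonyl → amide (not amine).
  CH(COBr): pendant –C(=O)X: carbonyl C bonded to C and halogen → acyl halide.
  CH2NHCH2: C–N–C with sp³ carbons and no adjacent C=O → amine (secondary).
  CH(CONH2): pendant –CONH2: carbonyl C bonded to C and N → amide.
  CH(F): halogen on an sp³ carbon → alkyl halide.
  CH(CHO): pendant –CHO: carbonyl C bonded to C and H → aldehyde.
  CH(NO2): –NO2 on an sp³ carbon → nitro (the N=O is not a carbonyl).
  CH(CH2NH2): pendant –CH2NH2: N on sp³ C, no adjacent C=O → amine.
  CH2CONHCH2: –C(=O)–N– linkage → amide (the N is not an amine).
  CH2NHCH2: C–N–C with sp³ carbons and no adjacent C=O → amine (secondary).
  CH(CH=CH2): pendant –CH=CH2: C=C double bond → alkene.
  CH(NH2): –NH2 on an sp³ carbon with no adjacent C=O → amine.
  CH(CH2OH): pendant –CH2OH on an sp³ backbone C → alcohol.
  C≡CH: C≡C triple bond → alkyne.
Amine appears at: H2NCH2, CH2NHCH2, CH(CH2NH2), CH2NHCH2, CH(NH2) → 5.

5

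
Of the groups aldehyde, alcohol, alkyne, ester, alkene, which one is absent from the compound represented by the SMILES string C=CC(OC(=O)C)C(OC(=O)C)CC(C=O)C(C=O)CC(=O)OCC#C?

alkyne: present (C≡CH — C≡C triple bond → alkyne).
ester: present (CH(OCOCH3) — pendant –OC(=O)CH3: an acyloxy group → ester).
aldehyde: present (CH(CHO) — pendant –CHO: carbonyl C bonded to C and H → aldehyde).
alkene: present (CH2=CH — C=C double bond → alkene).
alcohol: no segment matches this pattern.

alcohol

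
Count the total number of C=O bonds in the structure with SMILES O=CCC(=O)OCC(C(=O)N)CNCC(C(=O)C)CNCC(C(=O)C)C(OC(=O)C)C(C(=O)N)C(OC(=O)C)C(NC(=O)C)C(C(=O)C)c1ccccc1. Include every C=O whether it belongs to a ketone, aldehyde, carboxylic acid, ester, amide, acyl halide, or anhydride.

OHC: aldehyde, 1 C=O (running total 1).
CH2COOCH2: ester, 1 C=O (running total 2).
CH(CONH2): amide, 1 C=O (running total 3).
CH(COCH3): ketone, 1 C=O (running total 4).
CH(COCH3): ketone, 1 C=O (running total 5).
CH(OCOCH3): ester, 1 C=O (running total 6).
CH(CONH2): amide, 1 C=O (running total 7).
CH(OCOCH3): ester, 1 C=O (running total 8).
CH(NHCOCH3): amide, 1 C=O (running total 9).
CH(COCH3): ketone, 1 C=O (running total 10).

10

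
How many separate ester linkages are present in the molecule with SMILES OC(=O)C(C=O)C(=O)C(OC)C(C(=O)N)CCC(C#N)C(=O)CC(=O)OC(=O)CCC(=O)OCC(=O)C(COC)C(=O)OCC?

Reading the structure from left to right:
  HOOC: –COOH: carbonyl C bonded to –OH and C → carboxylic acid (the –OH is not a separate alcohol).
  CH(CHO): pendant –CHO: carbonyl C bonded to C and H → aldehyde.
  CO: –C(=O)– with carbon on both sides → ketone.
  CH(OCH3): pendant –OCH3: C–O–C with sp³ C, no adjacent C=O → ether.
  CH(CONH2): pendant –CONH2: carbonyl C bonded to C and N → amide.
  CH(CN): pendant –C≡N: nitrile.
  CO: –C(=O)– with carbon on both sides → ketone.
  CH2CO-O-COCH2: two acyl groups sharing one oxygen, –C(=O)–O–C(=O)– → anhydride.
  CH2COOCH2: –C(=O)–O–C with C on the carbonyl side → ester.
  CO: –C(=O)– with carbon on both sides → ketone.
  CH(CH2OCH3): pendant –CH2OCH3: C–O–C linkage → ether.
  COOCH2CH3: –C(=O)OCH2CH3: carbonyl C bonded to C and to –OEt → ester.
Ester appears at: CH2COOCH2, COOCH2CH3 → 2.

2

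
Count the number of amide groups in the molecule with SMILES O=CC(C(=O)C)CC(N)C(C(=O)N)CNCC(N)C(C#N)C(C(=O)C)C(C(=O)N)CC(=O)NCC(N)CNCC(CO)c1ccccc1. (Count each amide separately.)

Working along the chain:
  OHC: terminal –CHO: carbonyl C bonded to H and C → aldehyde.
  CH(COCH3): pendant –COCH3: carbonyl C bonded to two carbons → ketone.
  CH(NH2): –NH2 on an sp³ carbon with no adjacent C=O → amine.
  CH(CONH2): pendant –CONH2: carbonyl C bonded to C and N → amide.
  CH2NHCH2: C–N–C with sp³ carbons and no adjacent C=O → amine (secondary).
  CH(NH2): –NH2 on an sp³ carbon with no adjacent C=O → amine.
  CH(CN): pendant –C≡N: nitrile.
  CH(COCH3): pendant –COCH3: carbonyl C bonded to two carbons → ketone.
  CH(CONH2): pendant –CONH2: carbonyl C bonded to C and N → amide.
  CH2CONHCH2: –C(=O)–N– linkage → amide (the N is not an amine).
  CH(NH2): –NH2 on an sp³ carbon with no adjacent C=O → amine.
  CH2NHCH2: C–N–C with sp³ carbons and no adjacent C=O → amine (secondary).
  CH(CH2OH): pendant –CH2OH on an sp³ backbone C → alcohol.
  C6H5: –C6H5 phenyl ring → arene.
Amide appears at: CH(CONH2), CH(CONH2), CH2CONHCH2 → 3.

3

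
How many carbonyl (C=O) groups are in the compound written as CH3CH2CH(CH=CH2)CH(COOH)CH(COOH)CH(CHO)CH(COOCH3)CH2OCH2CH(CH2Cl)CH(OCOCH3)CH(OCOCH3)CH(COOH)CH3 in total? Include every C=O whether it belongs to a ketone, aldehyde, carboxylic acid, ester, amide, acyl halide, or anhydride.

CH(COOH): carboxylic acid, 1 C=O (running total 1).
CH(COOH): carboxylic acid, 1 C=O (running total 2).
CH(CHO): aldehyde, 1 C=O (running total 3).
CH(COOCH3): ester, 1 C=O (running total 4).
CH(OCOCH3): ester, 1 C=O (running total 5).
CH(OCOCH3): ester, 1 C=O (running total 6).
CH(COOH): carboxylic acid, 1 C=O (running total 7).

7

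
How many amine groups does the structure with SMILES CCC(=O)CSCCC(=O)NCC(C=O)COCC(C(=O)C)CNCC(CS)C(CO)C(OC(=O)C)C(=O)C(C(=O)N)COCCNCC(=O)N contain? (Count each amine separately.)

Working along the chain:
  CO: –C(=O)– with carbon on both sides → ketone.
  CH2SCH2: C–S–C linkage → sulfide (thioether).
  CH2CONHCH2: –C(=O)–N– linkage → amide (the N is not an amine).
  CH(CHO): pendant –CHO: carbonyl C bonded to C and H → aldehyde.
  CH2OCH2: C–O–C with sp³ carbons on both sides and no adjacent C=O → ether.
  CH(COCH3): pendant –COCH3: carbonyl C bonded to two carbons → ketone.
  CH2NHCH2: C–N–C with sp³ carbons and no adjacent C=O → amine (secondary).
  CH(CH2SH): pendant –CH2SH → thiol.
  CH(CH2OH): pendant –CH2OH on an sp³ backbone C → alcohol.
  CH(OCOCH3): pendant –OC(=O)CH3: an acyloxy group → ester.
  CO: –C(=O)– with carbon on both sides → ketone.
  CH(CONH2): pendant –CONH2: carbonyl C bonded to C and N → amide.
  CH2OCH2: C–O–C with sp³ carbons on both sides and no adjacent C=O → ether.
  CH2NHCH2: C–N–C with sp³ carbons and no adjacent C=O → amine (secondary).
  CONH2: –C(=O)NH2: carbonyl C bonded to C and to N → amide (the N is not a separate amine).
Amine appears at: CH2NHCH2, CH2NHCH2 → 2.

2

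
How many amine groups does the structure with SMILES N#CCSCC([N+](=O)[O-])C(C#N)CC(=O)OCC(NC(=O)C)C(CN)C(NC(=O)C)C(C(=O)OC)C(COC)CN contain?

Working along the chain:
  N≡C: N≡C–: carbon triple-bonded to nitrogen → nitrile.
  CH2SCH2: C–S–C linkage → sulfide (thioether).
  CH(NO2): –NO2 on an sp³ carbon → nitro (the N=O is not a carbonyl).
  CH(CN): pendant –C≡N: nitrile.
  CH2COOCH2: –C(=O)–O–C with C on the carbonyl side → ester.
  CH(NHCOCH3): pendant –NHC(=O)CH3: N bonded to a carbonyl → amide (not amine).
  CH(CH2NH2): pendant –CH2NH2: N on sp³ C, no adjacent C=O → amine.
  CH(NHCOCH3): pendant –NHC(=O)CH3: N bonded to a carbonyl → amide (not amine).
  CH(COOCH3): pendant –COOCH3: carbonyl C bonded to C and –OCH3 → ester.
  CH(CH2OCH3): pendant –CH2OCH3: C–O–C linkage → ether.
  CH2NH2: –NH2 on an sp³ carbon with no adjacent C=O → amine.
Amine appears at: CH(CH2NH2), CH2NH2 → 2.

2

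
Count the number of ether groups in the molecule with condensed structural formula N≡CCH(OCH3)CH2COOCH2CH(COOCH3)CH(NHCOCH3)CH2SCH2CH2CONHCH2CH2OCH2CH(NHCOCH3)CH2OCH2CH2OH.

Taking each segment in turn:
  N≡C: N≡C–: carbon triple-bonded to nitrogen → nitrile.
  CH(OCH3): pendant –OCH3: C–O–C with sp³ C, no adjacent C=O → ether.
  CH2COOCH2: –C(=O)–O–C with C on the carbonyl side → ester.
  CH(COOCH3): pendant –COOCH3: carbonyl C bonded to C and –OCH3 → ester.
  CH(NHCOCH3): pendant –NHC(=O)CH3: N bonded to a carbonyl → amide (not amine).
  CH2SCH2: C–S–C linkage → sulfide (thioether).
  CH2CONHCH2: –C(=O)–N– linkage → amide (the N is not an amine).
  CH2OCH2: C–O–C with sp³ carbons on both sides and no adjacent C=O → ether.
  CH(NHCOCH3): pendant –NHC(=O)CH3: N bonded to a carbonyl → amide (not amine).
  CH2OCH2: C–O–C with sp³ carbons on both sides and no adjacent C=O → ether.
  CH2OH: –OH on an sp³ carbon → alcohol.
Ether appears at: CH(OCH3), CH2OCH2, CH2OCH2 → 3.

3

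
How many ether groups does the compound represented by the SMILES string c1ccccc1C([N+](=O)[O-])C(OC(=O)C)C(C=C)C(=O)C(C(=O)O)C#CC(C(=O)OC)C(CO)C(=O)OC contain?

Reading the structure from left to right:
  C6H5: C6H5– phenyl ring → arene.
  CH(NO2): –NO2 on an sp³ carbon → nitro (the N=O is not a carbonyl).
  CH(OCOCH3): pendant –OC(=O)CH3: an acyloxy group → ester.
  CH(CH=CH2): pendant –CH=CH2: C=C double bond → alkene.
  CO: –C(=O)– with carbon on both sides → ketone.
  CH(COOH): pendant –COOH: carbonyl C bonded to C and –OH → carboxylic acid.
  C≡C: C≡C triple bond → alkyne.
  CH(COOCH3): pendant –COOCH3: carbonyl C bonded to C and –OCH3 → ester.
  CH(CH2OH): pendant –CH2OH on an sp³ backbone C → alcohol.
  COOCH3: –C(=O)OCH3: carbonyl C bonded to C and to –OCH3 → ester (not ketone + ether).
No segment is a ether: CH(OCOCH3) is ester, not ether; CH(COOCH3) is ester, not ether; CH(CH2OH) is alcohol, not ether. → 0.

0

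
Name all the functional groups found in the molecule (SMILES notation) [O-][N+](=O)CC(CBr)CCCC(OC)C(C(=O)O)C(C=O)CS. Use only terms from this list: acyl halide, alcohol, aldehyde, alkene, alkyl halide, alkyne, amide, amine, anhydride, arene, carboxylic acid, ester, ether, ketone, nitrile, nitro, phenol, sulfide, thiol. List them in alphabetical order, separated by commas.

Taking each segment in turn:
  O2NCH2: –NO2 on carbon → nitro group.
  CH(CH2Br): pendant –CH2X: halogen on sp³ carbon → alkyl halide.
  CH(OCH3): pendant –OCH3: C–O–C with sp³ C, no adjacent C=O → ether.
  CH(COOH): pendant –COOH: carbonyl C bonded to C and –OH → carboxylic acid.
  CH(CHO): pendant –CHO: carbonyl C bonded to C and H → aldehyde.
  CH2SH: –SH on an sp³ carbon → thiol.

aldehyde, alkyl halide, carboxylic acid, ether, nitro, thiol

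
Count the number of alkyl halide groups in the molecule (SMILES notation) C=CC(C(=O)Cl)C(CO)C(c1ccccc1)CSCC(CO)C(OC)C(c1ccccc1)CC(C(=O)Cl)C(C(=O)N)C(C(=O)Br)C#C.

C=C double bond → alkene.
pendant –C(=O)X: carbonyl C bonded to C and halogen → acyl halide.
pendant –CH2OH on an sp³ backbone C → alcohol.
pendant –C6H5: benzene ring → arene.
C–S–C linkage → sulfide (thioether).
pendant –CH2OH on an sp³ backbone C → alcohol.
pendant –OCH3: C–O–C with sp³ C, no adjacent C=O → ether.
pendant –C6H5: benzene ring → arene.
pendant –C(=O)X: carbonyl C bonded to C and halogen → acyl halide.
pendant –CONH2: carbonyl C bonded to C and N → amide.
pendant –C(=O)X: carbonyl C bonded to C and halogen → acyl halide.
C≡C triple bond → alkyne.
No segment is a alkyl halide: CH(COCl) is acyl halide, not alkyl halide; CH(COCl) is acyl halide, not alkyl halide; CH(COBr) is acyl halide, not alkyl halide. → 0.

0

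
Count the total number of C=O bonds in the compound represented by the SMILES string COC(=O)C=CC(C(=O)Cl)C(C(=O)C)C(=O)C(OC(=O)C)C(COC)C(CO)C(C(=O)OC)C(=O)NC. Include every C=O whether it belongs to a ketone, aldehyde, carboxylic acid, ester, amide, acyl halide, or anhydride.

CH3OOC: ester, 1 C=O (running total 1).
CH(COCl): acyl halide, 1 C=O (running total 2).
CH(COCH3): ketone, 1 C=O (running total 3).
CO: ketone, 1 C=O (running total 4).
CH(OCOCH3): ester, 1 C=O (running total 5).
CH(COOCH3): ester, 1 C=O (running total 6).
CONHCH3: amide, 1 C=O (running total 7).

7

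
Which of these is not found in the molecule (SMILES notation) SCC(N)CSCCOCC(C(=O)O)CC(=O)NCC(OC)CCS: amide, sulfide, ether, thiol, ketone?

ketone

ether: present (CH2OCH2 — C–O–C with sp³ carbons on both sides and no adjacent C=O → ether).
sulfide: present (CH2SCH2 — C–S–C linkage → sulfide (thioether)).
amide: present (CH2CONHCH2 — –C(=O)–N– linkage → amide (the N is not an amine)).
thiol: present (HSCH2 — –SH on an sp³ carbon → thiol).
ketone: absent. In CH2CONHCH2, the C=O is bonded to nitrogen, which defines an amide, not a ketone. In CH(COOH), the C=O bears an –OH, making it a carboxylic acid rather than a ketone.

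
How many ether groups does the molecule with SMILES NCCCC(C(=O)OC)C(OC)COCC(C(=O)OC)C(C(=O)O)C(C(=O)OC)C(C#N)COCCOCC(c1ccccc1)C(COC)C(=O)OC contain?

–NH2 on an sp³ carbon with no adjacent C=O → amine.
pendant –COOCH3: carbonyl C bonded to C and –OCH3 → ester.
pendant –OCH3: C–O–C with sp³ C, no adjacent C=O → ether.
C–O–C with sp³ carbons on both sides and no adjacent C=O → ether.
pendant –COOCH3: carbonyl C bonded to C and –OCH3 → ester.
pendant –COOH: carbonyl C bonded to C and –OH → carboxylic acid.
pendant –COOCH3: carbonyl C bonded to C and –OCH3 → ester.
pendant –C≡N: nitrile.
C–O–C with sp³ carbons on both sides and no adjacent C=O → ether.
C–O–C with sp³ carbons on both sides and no adjacent C=O → ether.
pendant –C6H5: benzene ring → arene.
pendant –CH2OCH3: C–O–C linkage → ether.
–C(=O)OCH3: carbonyl C bonded to C and to –OCH3 → ester (not ketone + ether).
Ether appears at: CH(OCH3), CH2OCH2, CH2OCH2, CH2OCH2, CH(CH2OCH3) → 5.

5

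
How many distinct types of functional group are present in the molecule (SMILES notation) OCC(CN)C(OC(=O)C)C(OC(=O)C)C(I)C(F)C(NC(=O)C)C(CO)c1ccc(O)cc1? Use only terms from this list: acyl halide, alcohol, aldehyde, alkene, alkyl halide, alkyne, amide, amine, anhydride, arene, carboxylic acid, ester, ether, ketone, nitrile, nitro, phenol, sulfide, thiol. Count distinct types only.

7

Taking each segment in turn:
  HOCH2: HO– on an sp³ carbon → alcohol.
  CH(CH2NH2): pendant –CH2NH2: N on sp³ C, no adjacent C=O → amine.
  CH(OCOCH3): pendant –OC(=O)CH3: an acyloxy group → ester.
  CH(OCOCH3): pendant –OC(=O)CH3: an acyloxy group → ester.
  CH(I): halogen on an sp³ carbon → alkyl halide.
  CH(F): halogen on an sp³ carbon → alkyl halide.
  CH(NHCOCH3): pendant –NHC(=O)CH3: N bonded to a carbonyl → amide (not amine).
  CH(CH2OH): pendant –CH2OH on an sp³ backbone C → alcohol.
  C6H4OH: –OH attached directly to an aromatic ring → phenol (not alcohol); the ring itself is an arene.
Distinct types present: alcohol, alkyl halide, amide, amine, arene, ester, phenol.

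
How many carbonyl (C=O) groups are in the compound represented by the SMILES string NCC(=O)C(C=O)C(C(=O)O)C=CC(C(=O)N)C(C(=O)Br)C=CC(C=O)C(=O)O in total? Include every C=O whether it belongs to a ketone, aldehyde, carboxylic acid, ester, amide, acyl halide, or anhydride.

CO: ketone, 1 C=O (running total 1).
CH(CHO): aldehyde, 1 C=O (running total 2).
CH(COOH): carboxylic acid, 1 C=O (running total 3).
CH(CONH2): amide, 1 C=O (running total 4).
CH(COBr): acyl halide, 1 C=O (running total 5).
CH(CHO): aldehyde, 1 C=O (running total 6).
COOH: carboxylic acid, 1 C=O (running total 7).

7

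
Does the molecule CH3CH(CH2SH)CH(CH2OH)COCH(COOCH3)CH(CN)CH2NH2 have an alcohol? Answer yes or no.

yes

Reading the structure from left to right:
  CH(CH2SH): pendant –CH2SH → thiol.
  CH(CH2OH): pendant –CH2OH on an sp³ backbone C → alcohol.
  CO: –C(=O)– with carbon on both sides → ketone.
  CH(COOCH3): pendant –COOCH3: carbonyl C bonded to C and –OCH3 → ester.
  CH(CN): pendant –C≡N: nitrile.
  CH2NH2: –NH2 on an sp³ carbon with no adjacent C=O → amine.
The CH(CH2OH) segment supplies the alcohol: pendant –CH2OH on an sp³ backbone C → alcohol.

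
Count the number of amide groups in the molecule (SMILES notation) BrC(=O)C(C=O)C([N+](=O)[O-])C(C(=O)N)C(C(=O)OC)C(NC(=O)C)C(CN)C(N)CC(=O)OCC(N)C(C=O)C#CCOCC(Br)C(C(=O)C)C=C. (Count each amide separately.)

Working along the chain:
  BrCO: –C(=O)Br: carbonyl C bonded to C and to a halogen → acyl halide (not alkyl halide).
  CH(CHO): pendant –CHO: carbonyl C bonded to C and H → aldehyde.
  CH(NO2): –NO2 on an sp³ carbon → nitro (the N=O is not a carbonyl).
  CH(CONH2): pendant –CONH2: carbonyl C bonded to C and N → amide.
  CH(COOCH3): pendant –COOCH3: carbonyl C bonded to C and –OCH3 → ester.
  CH(NHCOCH3): pendant –NHC(=O)CH3: N bonded to a carbonyl → amide (not amine).
  CH(CH2NH2): pendant –CH2NH2: N on sp³ C, no adjacent C=O → amine.
  CH(NH2): –NH2 on an sp³ carbon with no adjacent C=O → amine.
  CH2COOCH2: –C(=O)–O–C with C on the carbonyl side → ester.
  CH(NH2): –NH2 on an sp³ carbon with no adjacent C=O → amine.
  CH(CHO): pendant –CHO: carbonyl C bonded to C and H → aldehyde.
  C≡C: C≡C triple bond → alkyne.
  CH2OCH2: C–O–C with sp³ carbons on both sides and no adjacent C=O → ether.
  CH(Br): halogen on an sp³ carbon → alkyl halide.
  CH(COCH3): pendant –COCH3: carbonyl C bonded to two carbons → ketone.
  CH=CH2: C=C double bond → alkene.
Amide appears at: CH(CONH2), CH(NHCOCH3) → 2.

2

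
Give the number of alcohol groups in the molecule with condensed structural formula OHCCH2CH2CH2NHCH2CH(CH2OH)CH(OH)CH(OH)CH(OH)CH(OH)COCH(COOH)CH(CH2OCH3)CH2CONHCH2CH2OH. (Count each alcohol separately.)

6

terminal –CHO: carbonyl C bonded to H and C → aldehyde.
C–N–C with sp³ carbons and no adjacent C=O → amine (secondary).
pendant –CH2OH on an sp³ backbone C → alcohol.
–OH on an sp³ carbon → alcohol (secondary).
–OH on an sp³ carbon → alcohol (secondary).
–OH on an sp³ carbon → alcohol (secondary).
–OH on an sp³ carbon → alcohol (secondary).
–C(=O)– with carbon on both sides → ketone.
pendant –COOH: carbonyl C bonded to C and –OH → carboxylic acid.
pendant –CH2OCH3: C–O–C linkage → ether.
–C(=O)–N– linkage → amide (the N is not an amine).
–OH on an sp³ carbon → alcohol.
Alcohol appears at: CH(CH2OH), CH(OH), CH(OH), CH(OH), CH(OH), CH2OH → 6.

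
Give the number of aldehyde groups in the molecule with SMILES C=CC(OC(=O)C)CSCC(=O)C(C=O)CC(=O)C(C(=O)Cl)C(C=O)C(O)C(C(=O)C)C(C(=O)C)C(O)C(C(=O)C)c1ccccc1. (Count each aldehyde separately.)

Reading the structure from left to right:
  CH2=CH: C=C double bond → alkene.
  CH(OCOCH3): pendant –OC(=O)CH3: an acyloxy group → ester.
  CH2SCH2: C–S–C linkage → sulfide (thioether).
  CO: –C(=O)– with carbon on both sides → ketone.
  CH(CHO): pendant –CHO: carbonyl C bonded to C and H → aldehyde.
  CO: –C(=O)– with carbon on both sides → ketone.
  CH(COCl): pendant –C(=O)X: carbonyl C bonded to C and halogen → acyl halide.
  CH(CHO): pendant –CHO: carbonyl C bonded to C and H → aldehyde.
  CH(OH): –OH on an sp³ carbon → alcohol (secondary).
  CH(COCH3): pendant –COCH3: carbonyl C bonded to two carbons → ketone.
  CH(COCH3): pendant –COCH3: carbonyl C bonded to two carbons → ketone.
  CH(OH): –OH on an sp³ carbon → alcohol (secondary).
  CH(COCH3): pendant –COCH3: carbonyl C bonded to two carbons → ketone.
  C6H5: –C6H5 phenyl ring → arene.
Aldehyde appears at: CH(CHO), CH(CHO) → 2.

2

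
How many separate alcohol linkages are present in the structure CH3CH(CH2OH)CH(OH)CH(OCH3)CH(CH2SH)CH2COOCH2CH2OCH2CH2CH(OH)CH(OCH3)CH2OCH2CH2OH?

Taking each segment in turn:
  CH(CH2OH): pendant –CH2OH on an sp³ backbone C → alcohol.
  CH(OH): –OH on an sp³ carbon → alcohol (secondary).
  CH(OCH3): pendant –OCH3: C–O–C with sp³ C, no adjacent C=O → ether.
  CH(CH2SH): pendant –CH2SH → thiol.
  CH2COOCH2: –C(=O)–O–C with C on the carbonyl side → ester.
  CH2OCH2: C–O–C with sp³ carbons on both sides and no adjacent C=O → ether.
  CH(OH): –OH on an sp³ carbon → alcohol (secondary).
  CH(OCH3): pendant –OCH3: C–O–C with sp³ C, no adjacent C=O → ether.
  CH2OCH2: C–O–C with sp³ carbons on both sides and no adjacent C=O → ether.
  CH2OH: –OH on an sp³ carbon → alcohol.
Alcohol appears at: CH(CH2OH), CH(OH), CH(OH), CH2OH → 4.

4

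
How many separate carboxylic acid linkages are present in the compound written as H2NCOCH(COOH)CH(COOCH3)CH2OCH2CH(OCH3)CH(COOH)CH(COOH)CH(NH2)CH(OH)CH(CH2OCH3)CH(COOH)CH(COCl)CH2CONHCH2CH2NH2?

–C(=O)NH2: carbonyl C bonded to C and to N → amide (the N is not a separate amine).
pendant –COOH: carbonyl C bonded to C and –OH → carboxylic acid.
pendant –COOCH3: carbonyl C bonded to C and –OCH3 → ester.
C–O–C with sp³ carbons on both sides and no adjacent C=O → ether.
pendant –OCH3: C–O–C with sp³ C, no adjacent C=O → ether.
pendant –COOH: carbonyl C bonded to C and –OH → carboxylic acid.
pendant –COOH: carbonyl C bonded to C and –OH → carboxylic acid.
–NH2 on an sp³ carbon with no adjacent C=O → amine.
–OH on an sp³ carbon → alcohol (secondary).
pendant –CH2OCH3: C–O–C linkage → ether.
pendant –COOH: carbonyl C bonded to C and –OH → carboxylic acid.
pendant –C(=O)X: carbonyl C bonded to C and halogen → acyl halide.
–C(=O)–N– linkage → amide (the N is not an amine).
–NH2 on an sp³ carbon with no adjacent C=O → amine.
Carboxylic acid appears at: CH(COOH), CH(COOH), CH(COOH), CH(COOH) → 4.

4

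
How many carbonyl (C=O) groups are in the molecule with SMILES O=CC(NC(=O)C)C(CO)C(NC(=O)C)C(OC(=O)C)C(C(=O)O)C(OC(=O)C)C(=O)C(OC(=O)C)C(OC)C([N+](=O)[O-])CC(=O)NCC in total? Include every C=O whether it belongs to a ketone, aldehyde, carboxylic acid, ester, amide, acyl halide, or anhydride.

9

OHC: aldehyde, 1 C=O (running total 1).
CH(NHCOCH3): amide, 1 C=O (running total 2).
CH(NHCOCH3): amide, 1 C=O (running total 3).
CH(OCOCH3): ester, 1 C=O (running total 4).
CH(COOH): carboxylic acid, 1 C=O (running total 5).
CH(OCOCH3): ester, 1 C=O (running total 6).
CO: ketone, 1 C=O (running total 7).
CH(OCOCH3): ester, 1 C=O (running total 8).
CH2CONHCH2: amide, 1 C=O (running total 9).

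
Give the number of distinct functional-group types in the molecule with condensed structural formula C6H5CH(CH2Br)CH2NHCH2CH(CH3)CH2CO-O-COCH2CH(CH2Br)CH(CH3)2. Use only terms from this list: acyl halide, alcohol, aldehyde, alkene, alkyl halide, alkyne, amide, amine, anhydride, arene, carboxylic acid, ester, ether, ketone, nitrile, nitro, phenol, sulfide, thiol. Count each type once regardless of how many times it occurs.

Taking each segment in turn:
  C6H5: C6H5– phenyl ring → arene.
  CH(CH2Br): pendant –CH2X: halogen on sp³ carbon → alkyl halide.
  CH2NHCH2: C–N–C with sp³ carbons and no adjacent C=O → amine (secondary).
  CH2CO-O-COCH2: two acyl groups sharing one oxygen, –C(=O)–O–C(=O)– → anhydride.
  CH(CH2Br): pendant –CH2X: halogen on sp³ carbon → alkyl halide.
Distinct types present: alkyl halide, amine, anhydride, arene.

4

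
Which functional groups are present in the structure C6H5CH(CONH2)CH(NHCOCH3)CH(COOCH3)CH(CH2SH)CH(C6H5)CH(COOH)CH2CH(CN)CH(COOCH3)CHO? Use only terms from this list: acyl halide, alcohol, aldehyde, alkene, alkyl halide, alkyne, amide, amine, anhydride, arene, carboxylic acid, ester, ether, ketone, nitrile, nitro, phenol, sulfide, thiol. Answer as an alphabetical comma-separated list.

aldehyde, amide, arene, carboxylic acid, ester, nitrile, thiol

Taking each segment in turn:
  C6H5: C6H5– phenyl ring → arene.
  CH(CONH2): pendant –CONH2: carbonyl C bonded to C and N → amide.
  CH(NHCOCH3): pendant –NHC(=O)CH3: N bonded to a carbonyl → amide (not amine).
  CH(COOCH3): pendant –COOCH3: carbonyl C bonded to C and –OCH3 → ester.
  CH(CH2SH): pendant –CH2SH → thiol.
  CH(C6H5): pendant –C6H5: benzene ring → arene.
  CH(COOH): pendant –COOH: carbonyl C bonded to C and –OH → carboxylic acid.
  CH(CN): pendant –C≡N: nitrile.
  CH(COOCH3): pendant –COOCH3: carbonyl C bonded to C and –OCH3 → ester.
  CHO: terminal –CHO: carbonyl C bonded to H and C → aldehyde.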